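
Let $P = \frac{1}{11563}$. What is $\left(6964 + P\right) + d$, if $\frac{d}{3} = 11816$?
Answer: $\frac{490409957}{11563} \approx 42412.0$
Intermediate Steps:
$d = 35448$ ($d = 3 \cdot 11816 = 35448$)
$P = \frac{1}{11563} \approx 8.6483 \cdot 10^{-5}$
$\left(6964 + P\right) + d = \left(6964 + \frac{1}{11563}\right) + 35448 = \frac{80524733}{11563} + 35448 = \frac{490409957}{11563}$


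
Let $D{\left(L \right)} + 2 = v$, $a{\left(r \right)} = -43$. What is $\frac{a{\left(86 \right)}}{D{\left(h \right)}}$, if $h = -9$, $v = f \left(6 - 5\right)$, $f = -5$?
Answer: $\frac{43}{7} \approx 6.1429$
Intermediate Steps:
$v = -5$ ($v = - 5 \left(6 - 5\right) = \left(-5\right) 1 = -5$)
$D{\left(L \right)} = -7$ ($D{\left(L \right)} = -2 - 5 = -7$)
$\frac{a{\left(86 \right)}}{D{\left(h \right)}} = - \frac{43}{-7} = \left(-43\right) \left(- \frac{1}{7}\right) = \frac{43}{7}$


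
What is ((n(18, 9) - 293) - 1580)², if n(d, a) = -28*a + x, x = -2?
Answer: 4524129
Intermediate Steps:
n(d, a) = -2 - 28*a (n(d, a) = -28*a - 2 = -2 - 28*a)
((n(18, 9) - 293) - 1580)² = (((-2 - 28*9) - 293) - 1580)² = (((-2 - 252) - 293) - 1580)² = ((-254 - 293) - 1580)² = (-547 - 1580)² = (-2127)² = 4524129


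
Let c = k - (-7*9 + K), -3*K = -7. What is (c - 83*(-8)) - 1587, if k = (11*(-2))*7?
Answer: -3049/3 ≈ -1016.3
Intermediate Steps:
K = 7/3 (K = -⅓*(-7) = 7/3 ≈ 2.3333)
k = -154 (k = -22*7 = -154)
c = -280/3 (c = -154 - (-7*9 + 7/3) = -154 - (-63 + 7/3) = -154 - 1*(-182/3) = -154 + 182/3 = -280/3 ≈ -93.333)
(c - 83*(-8)) - 1587 = (-280/3 - 83*(-8)) - 1587 = (-280/3 + 664) - 1587 = 1712/3 - 1587 = -3049/3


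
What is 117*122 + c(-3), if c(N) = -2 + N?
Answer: 14269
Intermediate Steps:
117*122 + c(-3) = 117*122 + (-2 - 3) = 14274 - 5 = 14269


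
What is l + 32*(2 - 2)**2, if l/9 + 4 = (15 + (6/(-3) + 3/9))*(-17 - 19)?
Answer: -4356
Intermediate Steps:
l = -4356 (l = -36 + 9*((15 + (6/(-3) + 3/9))*(-17 - 19)) = -36 + 9*((15 + (6*(-1/3) + 3*(1/9)))*(-36)) = -36 + 9*((15 + (-2 + 1/3))*(-36)) = -36 + 9*((15 - 5/3)*(-36)) = -36 + 9*((40/3)*(-36)) = -36 + 9*(-480) = -36 - 4320 = -4356)
l + 32*(2 - 2)**2 = -4356 + 32*(2 - 2)**2 = -4356 + 32*0**2 = -4356 + 32*0 = -4356 + 0 = -4356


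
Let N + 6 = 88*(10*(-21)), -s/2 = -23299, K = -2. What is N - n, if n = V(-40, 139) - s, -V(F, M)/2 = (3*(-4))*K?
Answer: 28160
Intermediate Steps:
V(F, M) = -48 (V(F, M) = -2*3*(-4)*(-2) = -(-24)*(-2) = -2*24 = -48)
s = 46598 (s = -2*(-23299) = 46598)
n = -46646 (n = -48 - 1*46598 = -48 - 46598 = -46646)
N = -18486 (N = -6 + 88*(10*(-21)) = -6 + 88*(-210) = -6 - 18480 = -18486)
N - n = -18486 - 1*(-46646) = -18486 + 46646 = 28160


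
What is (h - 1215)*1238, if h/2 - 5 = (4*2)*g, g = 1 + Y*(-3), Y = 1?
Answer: -1531406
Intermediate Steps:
g = -2 (g = 1 + 1*(-3) = 1 - 3 = -2)
h = -22 (h = 10 + 2*((4*2)*(-2)) = 10 + 2*(8*(-2)) = 10 + 2*(-16) = 10 - 32 = -22)
(h - 1215)*1238 = (-22 - 1215)*1238 = -1237*1238 = -1531406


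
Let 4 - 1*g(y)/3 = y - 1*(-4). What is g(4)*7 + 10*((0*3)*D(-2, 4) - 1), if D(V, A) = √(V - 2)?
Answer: -94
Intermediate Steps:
g(y) = -3*y (g(y) = 12 - 3*(y - 1*(-4)) = 12 - 3*(y + 4) = 12 - 3*(4 + y) = 12 + (-12 - 3*y) = -3*y)
D(V, A) = √(-2 + V)
g(4)*7 + 10*((0*3)*D(-2, 4) - 1) = -3*4*7 + 10*((0*3)*√(-2 - 2) - 1) = -12*7 + 10*(0*√(-4) - 1) = -84 + 10*(0*(2*I) - 1) = -84 + 10*(0 - 1) = -84 + 10*(-1) = -84 - 10 = -94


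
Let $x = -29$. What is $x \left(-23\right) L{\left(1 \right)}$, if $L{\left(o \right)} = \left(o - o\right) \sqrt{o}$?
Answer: $0$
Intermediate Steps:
$L{\left(o \right)} = 0$ ($L{\left(o \right)} = 0 \sqrt{o} = 0$)
$x \left(-23\right) L{\left(1 \right)} = \left(-29\right) \left(-23\right) 0 = 667 \cdot 0 = 0$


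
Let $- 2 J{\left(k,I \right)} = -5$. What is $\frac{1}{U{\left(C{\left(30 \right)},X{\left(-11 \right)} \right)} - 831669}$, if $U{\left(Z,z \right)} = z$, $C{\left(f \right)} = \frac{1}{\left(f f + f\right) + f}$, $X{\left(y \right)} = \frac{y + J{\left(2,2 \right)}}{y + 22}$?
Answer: $- \frac{22}{18296735} \approx -1.2024 \cdot 10^{-6}$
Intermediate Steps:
$J{\left(k,I \right)} = \frac{5}{2}$ ($J{\left(k,I \right)} = \left(- \frac{1}{2}\right) \left(-5\right) = \frac{5}{2}$)
$X{\left(y \right)} = \frac{\frac{5}{2} + y}{22 + y}$ ($X{\left(y \right)} = \frac{y + \frac{5}{2}}{y + 22} = \frac{\frac{5}{2} + y}{22 + y}$)
$C{\left(f \right)} = \frac{1}{f^{2} + 2 f}$ ($C{\left(f \right)} = \frac{1}{\left(f^{2} + f\right) + f} = \frac{1}{\left(f + f^{2}\right) + f} = \frac{1}{f^{2} + 2 f}$)
$\frac{1}{U{\left(C{\left(30 \right)},X{\left(-11 \right)} \right)} - 831669} = \frac{1}{\frac{\frac{5}{2} - 11}{22 - 11} - 831669} = \frac{1}{\frac{1}{11} \left(- \frac{17}{2}\right) - 831669} = \frac{1}{- \frac{17}{22} - 831669} = \frac{1}{- \frac{18296735}{22}} = - \frac{22}{18296735}$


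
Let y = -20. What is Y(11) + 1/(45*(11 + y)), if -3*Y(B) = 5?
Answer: -676/405 ≈ -1.6691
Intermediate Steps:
Y(B) = -5/3 (Y(B) = -⅓*5 = -5/3)
Y(11) + 1/(45*(11 + y)) = -5/3 + 1/(45*(11 - 20)) = -5/3 + (1/45)/(-9) = -5/3 + (1/45)*(-⅑) = -5/3 - 1/405 = -676/405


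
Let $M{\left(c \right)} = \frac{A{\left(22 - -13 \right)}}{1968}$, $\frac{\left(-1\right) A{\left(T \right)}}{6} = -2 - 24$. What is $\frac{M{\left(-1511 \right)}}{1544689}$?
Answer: $\frac{13}{253328996} \approx 5.1317 \cdot 10^{-8}$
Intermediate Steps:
$A{\left(T \right)} = 156$ ($A{\left(T \right)} = - 6 \left(-2 - 24\right) = \left(-6\right) \left(-26\right) = 156$)
$M{\left(c \right)} = \frac{13}{164}$ ($M{\left(c \right)} = \frac{156}{1968} = 156 \cdot \frac{1}{1968} = \frac{13}{164}$)
$\frac{M{\left(-1511 \right)}}{1544689} = \frac{13}{164 \cdot 1544689} = \frac{13}{164} \cdot \frac{1}{1544689} = \frac{13}{253328996}$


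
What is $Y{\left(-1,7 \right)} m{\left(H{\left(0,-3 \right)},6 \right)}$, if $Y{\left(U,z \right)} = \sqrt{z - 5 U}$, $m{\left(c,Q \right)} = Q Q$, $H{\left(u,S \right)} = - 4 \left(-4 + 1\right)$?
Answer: $72 \sqrt{3} \approx 124.71$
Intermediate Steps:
$H{\left(u,S \right)} = 12$ ($H{\left(u,S \right)} = \left(-4\right) \left(-3\right) = 12$)
$m{\left(c,Q \right)} = Q^{2}$
$Y{\left(-1,7 \right)} m{\left(H{\left(0,-3 \right)},6 \right)} = \sqrt{7 - -5} \cdot 6^{2} = \sqrt{7 + 5} \cdot 36 = \sqrt{12} \cdot 36 = 2 \sqrt{3} \cdot 36 = 72 \sqrt{3}$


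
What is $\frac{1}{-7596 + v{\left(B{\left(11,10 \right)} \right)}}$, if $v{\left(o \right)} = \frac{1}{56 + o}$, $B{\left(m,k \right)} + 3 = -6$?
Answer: $- \frac{47}{357011} \approx -0.00013165$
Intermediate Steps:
$B{\left(m,k \right)} = -9$ ($B{\left(m,k \right)} = -3 - 6 = -9$)
$\frac{1}{-7596 + v{\left(B{\left(11,10 \right)} \right)}} = \frac{1}{-7596 + \frac{1}{56 - 9}} = \frac{1}{-7596 + \frac{1}{47}} = \frac{1}{- \frac{357011}{47}} = - \frac{47}{357011}$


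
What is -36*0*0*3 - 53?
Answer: -53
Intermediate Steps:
-36*0*0*3 - 53 = -0*3 - 53 = -36*0 - 53 = 0 - 53 = -53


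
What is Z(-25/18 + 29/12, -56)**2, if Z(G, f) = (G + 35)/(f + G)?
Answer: 1682209/3916441 ≈ 0.42952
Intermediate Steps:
Z(G, f) = (35 + G)/(G + f)
Z(-25/18 + 29/12, -56)**2 = ((35 + (-25/18 + 29/12))/((-25/18 + 29/12) - 56))**2 = ((35 + 37/36)/(37/36 - 56))**2 = ((1297/36)/(-1979/36))**2 = (-36/1979*1297/36)**2 = (-1297/1979)**2 = 1682209/3916441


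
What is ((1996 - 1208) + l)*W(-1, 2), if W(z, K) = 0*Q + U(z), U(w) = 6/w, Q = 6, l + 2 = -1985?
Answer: 7194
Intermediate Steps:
l = -1987 (l = -2 - 1985 = -1987)
W(z, K) = 6/z (W(z, K) = 0*6 + 6/z = 0 + 6/z = 6/z)
((1996 - 1208) + l)*W(-1, 2) = ((1996 - 1208) - 1987)*(6/(-1)) = (788 - 1987)*(6*(-1)) = -1199*(-6) = 7194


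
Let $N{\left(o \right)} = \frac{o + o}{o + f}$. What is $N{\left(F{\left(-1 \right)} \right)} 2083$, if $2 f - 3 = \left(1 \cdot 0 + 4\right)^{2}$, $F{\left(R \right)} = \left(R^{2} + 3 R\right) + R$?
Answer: $- \frac{24996}{13} \approx -1922.8$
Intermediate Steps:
$F{\left(R \right)} = R^{2} + 4 R$
$f = \frac{19}{2}$ ($f = \frac{3}{2} + \frac{\left(1 \cdot 0 + 4\right)^{2}}{2} = \frac{3}{2} + \frac{\left(0 + 4\right)^{2}}{2} = \frac{3}{2} + \frac{4^{2}}{2} = \frac{3}{2} + \frac{1}{2} \cdot 16 = \frac{3}{2} + 8 = \frac{19}{2} \approx 9.5$)
$N{\left(o \right)} = \frac{2 o}{\frac{19}{2} + o}$ ($N{\left(o \right)} = \frac{o + o}{o + \frac{19}{2}} = \frac{2 o}{\frac{19}{2} + o}$)
$N{\left(F{\left(-1 \right)} \right)} 2083 = \frac{4 \left(- (4 - 1)\right)}{19 + 2 \left(- (4 - 1)\right)} 2083 = \frac{4 \left(\left(-1\right) 3\right)}{19 + 2 \left(\left(-1\right) 3\right)} 2083 = 4 \left(-3\right) \frac{1}{19 + 2 \left(-3\right)} 2083 = 4 \left(-3\right) \frac{1}{19 - 6} \cdot 2083 = 4 \left(-3\right) \frac{1}{13} \cdot 2083 = \left(- \frac{12}{13}\right) 2083 = - \frac{24996}{13}$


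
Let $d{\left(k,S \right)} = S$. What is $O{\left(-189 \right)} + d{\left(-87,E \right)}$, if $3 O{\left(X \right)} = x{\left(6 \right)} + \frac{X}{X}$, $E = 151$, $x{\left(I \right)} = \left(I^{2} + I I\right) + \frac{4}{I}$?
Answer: $\frac{1580}{9} \approx 175.56$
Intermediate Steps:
$x{\left(I \right)} = 2 I^{2} + \frac{4}{I}$ ($x{\left(I \right)} = \left(I^{2} + I^{2}\right) + \frac{4}{I} = 2 I^{2} + \frac{4}{I}$)
$O{\left(X \right)} = \frac{221}{9}$ ($O{\left(X \right)} = \frac{\frac{2 \left(2 + 6^{3}\right)}{6} + \frac{X}{X}}{3} = \frac{2 \cdot \frac{1}{6} \left(2 + 216\right) + 1}{3} = \frac{2 \cdot \frac{1}{6} \cdot 218 + 1}{3} = \frac{\frac{218}{3} + 1}{3} = \frac{1}{3} \cdot \frac{221}{3} = \frac{221}{9}$)
$O{\left(-189 \right)} + d{\left(-87,E \right)} = \frac{221}{9} + 151 = \frac{1580}{9}$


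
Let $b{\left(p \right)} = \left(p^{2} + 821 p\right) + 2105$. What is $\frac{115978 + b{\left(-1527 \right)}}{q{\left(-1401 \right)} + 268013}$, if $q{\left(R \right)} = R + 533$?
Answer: $\frac{239229}{53429} \approx 4.4775$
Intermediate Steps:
$q{\left(R \right)} = 533 + R$
$b{\left(p \right)} = 2105 + p^{2} + 821 p$
$\frac{115978 + b{\left(-1527 \right)}}{q{\left(-1401 \right)} + 268013} = \frac{115978 + \left(2105 + \left(-1527\right)^{2} + 821 \left(-1527\right)\right)}{\left(533 - 1401\right) + 268013} = \frac{115978 + \left(2105 + 2331729 - 1253667\right)}{-868 + 268013} = \frac{115978 + 1080167}{267145} = 1196145 \cdot \frac{1}{267145} = \frac{239229}{53429}$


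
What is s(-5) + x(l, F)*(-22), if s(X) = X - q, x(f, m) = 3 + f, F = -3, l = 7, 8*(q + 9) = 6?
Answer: -867/4 ≈ -216.75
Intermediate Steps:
q = -33/4 (q = -9 + (1/8)*6 = -9 + 3/4 = -33/4 ≈ -8.2500)
s(X) = 33/4 + X (s(X) = X - 1*(-33/4) = X + 33/4 = 33/4 + X)
s(-5) + x(l, F)*(-22) = (33/4 - 5) + (3 + 7)*(-22) = 13/4 + 10*(-22) = 13/4 - 220 = -867/4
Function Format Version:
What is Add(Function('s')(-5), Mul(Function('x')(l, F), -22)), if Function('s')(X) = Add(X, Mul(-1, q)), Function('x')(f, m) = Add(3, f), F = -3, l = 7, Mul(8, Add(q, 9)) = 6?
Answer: Rational(-867, 4) ≈ -216.75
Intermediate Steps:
q = Rational(-33, 4) (q = Add(-9, Mul(Rational(1, 8), 6)) = Add(-9, Rational(3, 4)) = Rational(-33, 4) ≈ -8.2500)
Function('s')(X) = Add(Rational(33, 4), X) (Function('s')(X) = Add(X, Mul(-1, Rational(-33, 4))) = Add(X, Rational(33, 4)) = Add(Rational(33, 4), X))
Add(Function('s')(-5), Mul(Function('x')(l, F), -22)) = Add(Add(Rational(33, 4), -5), Mul(Add(3, 7), -22)) = Add(Rational(13, 4), Mul(10, -22)) = Add(Rational(13, 4), -220) = Rational(-867, 4)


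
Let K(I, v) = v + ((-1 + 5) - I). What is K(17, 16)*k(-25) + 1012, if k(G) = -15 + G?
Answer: 892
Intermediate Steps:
K(I, v) = 4 + v - I (K(I, v) = v + (4 - I) = 4 + v - I)
K(17, 16)*k(-25) + 1012 = (4 + 16 - 1*17)*(-15 - 25) + 1012 = (4 + 16 - 17)*(-40) + 1012 = 3*(-40) + 1012 = -120 + 1012 = 892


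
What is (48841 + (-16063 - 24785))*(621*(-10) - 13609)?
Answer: -158413267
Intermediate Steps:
(48841 + (-16063 - 24785))*(621*(-10) - 13609) = (48841 - 40848)*(-6210 - 13609) = 7993*(-19819) = -158413267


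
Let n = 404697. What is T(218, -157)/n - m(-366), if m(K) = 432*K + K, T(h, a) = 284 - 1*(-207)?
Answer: 64135571657/404697 ≈ 1.5848e+5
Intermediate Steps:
T(h, a) = 491 (T(h, a) = 284 + 207 = 491)
m(K) = 433*K
T(218, -157)/n - m(-366) = 491/404697 - 433*(-366) = 491*(1/404697) - 1*(-158478) = 491/404697 + 158478 = 64135571657/404697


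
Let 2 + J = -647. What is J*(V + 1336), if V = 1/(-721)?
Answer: -625152495/721 ≈ -8.6706e+5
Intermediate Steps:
J = -649 (J = -2 - 647 = -649)
V = -1/721 ≈ -0.0013870
J*(V + 1336) = -649*(-1/721 + 1336) = -649*963255/721 = -625152495/721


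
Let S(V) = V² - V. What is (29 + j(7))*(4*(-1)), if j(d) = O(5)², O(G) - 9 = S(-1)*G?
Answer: -1560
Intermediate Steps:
O(G) = 9 + 2*G (O(G) = 9 + (-(-1 - 1))*G = 9 + (-1*(-2))*G = 9 + 2*G)
j(d) = 361 (j(d) = (9 + 2*5)² = (9 + 10)² = 19² = 361)
(29 + j(7))*(4*(-1)) = (29 + 361)*(4*(-1)) = 390*(-4) = -1560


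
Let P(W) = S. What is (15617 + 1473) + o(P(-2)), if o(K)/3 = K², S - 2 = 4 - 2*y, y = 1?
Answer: 17138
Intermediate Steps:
S = 4 (S = 2 + (4 - 2*1) = 2 + (4 - 2) = 2 + 2 = 4)
P(W) = 4
o(K) = 3*K²
(15617 + 1473) + o(P(-2)) = (15617 + 1473) + 3*4² = 17090 + 3*16 = 17090 + 48 = 17138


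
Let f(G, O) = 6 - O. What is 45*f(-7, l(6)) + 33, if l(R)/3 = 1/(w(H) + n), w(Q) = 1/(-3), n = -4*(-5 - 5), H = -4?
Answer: 35652/119 ≈ 299.60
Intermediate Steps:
n = 40 (n = -4*(-10) = 40)
w(Q) = -⅓
l(R) = 9/119 (l(R) = 3/(-⅓ + 40) = 3/(119/3) = 3*(3/119) = 9/119)
45*f(-7, l(6)) + 33 = 45*(6 - 1*9/119) + 33 = 45*(6 - 9/119) + 33 = 45*(705/119) + 33 = 31725/119 + 33 = 35652/119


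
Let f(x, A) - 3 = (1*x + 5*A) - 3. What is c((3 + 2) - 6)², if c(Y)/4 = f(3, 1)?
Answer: 1024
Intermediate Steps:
f(x, A) = x + 5*A (f(x, A) = 3 + ((1*x + 5*A) - 3) = 3 + ((x + 5*A) - 3) = 3 + (-3 + x + 5*A) = x + 5*A)
c(Y) = 32 (c(Y) = 4*(3 + 5*1) = 4*(3 + 5) = 4*8 = 32)
c((3 + 2) - 6)² = 32² = 1024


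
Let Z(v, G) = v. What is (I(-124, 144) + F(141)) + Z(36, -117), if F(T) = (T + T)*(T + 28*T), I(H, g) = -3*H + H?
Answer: 1153382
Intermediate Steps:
I(H, g) = -2*H
F(T) = 58*T² (F(T) = (2*T)*(29*T) = 58*T²)
(I(-124, 144) + F(141)) + Z(36, -117) = (-2*(-124) + 58*141²) + 36 = (248 + 58*19881) + 36 = (248 + 1153098) + 36 = 1153346 + 36 = 1153382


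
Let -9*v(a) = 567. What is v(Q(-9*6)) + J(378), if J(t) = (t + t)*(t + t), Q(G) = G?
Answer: 571473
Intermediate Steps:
v(a) = -63 (v(a) = -1/9*567 = -63)
J(t) = 4*t**2 (J(t) = (2*t)*(2*t) = 4*t**2)
v(Q(-9*6)) + J(378) = -63 + 4*378**2 = -63 + 4*142884 = -63 + 571536 = 571473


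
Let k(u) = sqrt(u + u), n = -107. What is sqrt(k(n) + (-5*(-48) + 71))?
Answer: sqrt(311 + I*sqrt(214)) ≈ 17.64 + 0.4146*I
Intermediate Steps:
k(u) = sqrt(2)*sqrt(u) (k(u) = sqrt(2*u) = sqrt(2)*sqrt(u))
sqrt(k(n) + (-5*(-48) + 71)) = sqrt(sqrt(2)*sqrt(-107) + (-5*(-48) + 71)) = sqrt(sqrt(2)*(I*sqrt(107)) + (240 + 71)) = sqrt(I*sqrt(214) + 311) = sqrt(311 + I*sqrt(214))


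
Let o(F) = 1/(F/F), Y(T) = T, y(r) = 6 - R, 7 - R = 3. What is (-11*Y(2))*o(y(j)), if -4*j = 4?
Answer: -22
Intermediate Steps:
j = -1 (j = -¼*4 = -1)
R = 4 (R = 7 - 1*3 = 7 - 3 = 4)
y(r) = 2 (y(r) = 6 - 1*4 = 6 - 4 = 2)
o(F) = 1 (o(F) = 1/1 = 1)
(-11*Y(2))*o(y(j)) = -11*2*1 = -22*1 = -22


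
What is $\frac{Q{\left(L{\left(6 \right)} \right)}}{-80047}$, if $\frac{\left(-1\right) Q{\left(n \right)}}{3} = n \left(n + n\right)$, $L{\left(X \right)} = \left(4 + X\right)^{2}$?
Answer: $\frac{60000}{80047} \approx 0.74956$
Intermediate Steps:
$Q{\left(n \right)} = - 6 n^{2}$ ($Q{\left(n \right)} = - 3 n \left(n + n\right) = - 3 n 2 n = - 3 \cdot 2 n^{2} = - 6 n^{2}$)
$\frac{Q{\left(L{\left(6 \right)} \right)}}{-80047} = \frac{\left(-6\right) \left(\left(4 + 6\right)^{2}\right)^{2}}{-80047} = - 6 \left(10^{2}\right)^{2} \left(- \frac{1}{80047}\right) = - 6 \cdot 100^{2} \left(- \frac{1}{80047}\right) = \left(-6\right) 10000 \left(- \frac{1}{80047}\right) = \left(-60000\right) \left(- \frac{1}{80047}\right) = \frac{60000}{80047}$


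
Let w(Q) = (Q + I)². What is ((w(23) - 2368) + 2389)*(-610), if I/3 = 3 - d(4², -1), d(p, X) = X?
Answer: -760060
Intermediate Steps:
I = 12 (I = 3*(3 - 1*(-1)) = 3*(3 + 1) = 3*4 = 12)
w(Q) = (12 + Q)² (w(Q) = (Q + 12)² = (12 + Q)²)
((w(23) - 2368) + 2389)*(-610) = (((12 + 23)² - 2368) + 2389)*(-610) = ((35² - 2368) + 2389)*(-610) = ((1225 - 2368) + 2389)*(-610) = (-1143 + 2389)*(-610) = 1246*(-610) = -760060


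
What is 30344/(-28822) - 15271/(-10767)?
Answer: 56713457/155163237 ≈ 0.36551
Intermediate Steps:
30344/(-28822) - 15271/(-10767) = 30344*(-1/28822) - 15271*(-1/10767) = -15172/14411 + 15271/10767 = 56713457/155163237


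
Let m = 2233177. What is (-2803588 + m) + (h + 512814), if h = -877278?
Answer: -934875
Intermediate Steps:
(-2803588 + m) + (h + 512814) = (-2803588 + 2233177) + (-877278 + 512814) = -570411 - 364464 = -934875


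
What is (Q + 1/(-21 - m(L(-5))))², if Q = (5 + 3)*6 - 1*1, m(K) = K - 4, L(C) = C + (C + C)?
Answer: 8649/4 ≈ 2162.3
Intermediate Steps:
L(C) = 3*C (L(C) = C + 2*C = 3*C)
m(K) = -4 + K
Q = 47 (Q = 8*6 - 1 = 48 - 1 = 47)
(Q + 1/(-21 - m(L(-5))))² = (47 + 1/(-21 - (-4 + 3*(-5))))² = (47 + 1/(-21 - (-4 - 15)))² = (47 + 1/(-21 - 1*(-19)))² = (47 + 1/(-21 + 19))² = (47 + 1/(-2))² = (47 - ½)² = (93/2)² = 8649/4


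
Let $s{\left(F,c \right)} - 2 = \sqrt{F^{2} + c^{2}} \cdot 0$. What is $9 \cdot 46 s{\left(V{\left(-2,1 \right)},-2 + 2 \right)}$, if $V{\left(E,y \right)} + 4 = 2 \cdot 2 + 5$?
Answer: $828$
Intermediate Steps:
$V{\left(E,y \right)} = 5$ ($V{\left(E,y \right)} = -4 + \left(2 \cdot 2 + 5\right) = -4 + \left(4 + 5\right) = -4 + 9 = 5$)
$s{\left(F,c \right)} = 2$ ($s{\left(F,c \right)} = 2 + \sqrt{F^{2} + c^{2}} \cdot 0 = 2 + 0 = 2$)
$9 \cdot 46 s{\left(V{\left(-2,1 \right)},-2 + 2 \right)} = 9 \cdot 46 \cdot 2 = 414 \cdot 2 = 828$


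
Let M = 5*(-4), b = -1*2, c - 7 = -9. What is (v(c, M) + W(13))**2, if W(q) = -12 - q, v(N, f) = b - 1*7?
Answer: 1156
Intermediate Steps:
c = -2 (c = 7 - 9 = -2)
b = -2
M = -20
v(N, f) = -9 (v(N, f) = -2 - 1*7 = -2 - 7 = -9)
(v(c, M) + W(13))**2 = (-9 + (-12 - 1*13))**2 = (-9 + (-12 - 13))**2 = (-9 - 25)**2 = (-34)**2 = 1156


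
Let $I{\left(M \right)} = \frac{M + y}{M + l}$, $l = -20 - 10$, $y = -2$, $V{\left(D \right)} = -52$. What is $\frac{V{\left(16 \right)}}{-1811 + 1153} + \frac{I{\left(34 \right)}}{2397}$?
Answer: $\frac{1382}{16779} \approx 0.082365$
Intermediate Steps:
$l = -30$ ($l = -20 - 10 = -30$)
$I{\left(M \right)} = \frac{-2 + M}{-30 + M}$ ($I{\left(M \right)} = \frac{M - 2}{M - 30} = \frac{-2 + M}{-30 + M}$)
$\frac{V{\left(16 \right)}}{-1811 + 1153} + \frac{I{\left(34 \right)}}{2397} = - \frac{52}{-1811 + 1153} + \frac{\frac{1}{-30 + 34} \left(-2 + 34\right)}{2397} = - \frac{52}{-658} + \frac{1}{4} \cdot 32 \cdot \frac{1}{2397} = \left(-52\right) \left(- \frac{1}{658}\right) + \frac{1}{4} \cdot 32 \cdot \frac{1}{2397} = \frac{26}{329} + 8 \cdot \frac{1}{2397} = \frac{26}{329} + \frac{8}{2397} = \frac{1382}{16779}$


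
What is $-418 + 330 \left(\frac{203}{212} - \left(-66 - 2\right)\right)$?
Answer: $\frac{2367827}{106} \approx 22338.0$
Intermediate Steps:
$-418 + 330 \left(\frac{203}{212} - \left(-66 - 2\right)\right) = -418 + 330 \left(203 \cdot \frac{1}{212} - \left(-66 - 2\right)\right) = -418 + 330 \left(\frac{203}{212} - -68\right) = -418 + 330 \left(\frac{203}{212} + 68\right) = -418 + 330 \cdot \frac{14619}{212} = -418 + \frac{2412135}{106} = \frac{2367827}{106}$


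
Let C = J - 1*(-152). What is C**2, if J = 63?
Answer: 46225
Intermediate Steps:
C = 215 (C = 63 - 1*(-152) = 63 + 152 = 215)
C**2 = 215**2 = 46225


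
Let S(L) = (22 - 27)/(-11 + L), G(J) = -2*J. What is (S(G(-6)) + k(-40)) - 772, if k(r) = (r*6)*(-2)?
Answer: -297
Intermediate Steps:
S(L) = -5/(-11 + L)
k(r) = -12*r (k(r) = (6*r)*(-2) = -12*r)
(S(G(-6)) + k(-40)) - 772 = (-5/(-11 - 2*(-6)) - 12*(-40)) - 772 = (-5/(-11 + 12) + 480) - 772 = (-5/1 + 480) - 772 = (-5*1 + 480) - 772 = (-5 + 480) - 772 = 475 - 772 = -297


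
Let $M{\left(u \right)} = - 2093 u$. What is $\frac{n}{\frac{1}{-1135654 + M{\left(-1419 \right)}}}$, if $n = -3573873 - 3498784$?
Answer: $-12973466679641$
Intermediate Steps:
$n = -7072657$ ($n = -3573873 - 3498784 = -7072657$)
$\frac{n}{\frac{1}{-1135654 + M{\left(-1419 \right)}}} = - \frac{7072657}{\frac{1}{-1135654 - -2969967}} = - \frac{7072657}{\frac{1}{-1135654 + 2969967}} = - \frac{7072657}{\frac{1}{1834313}} = - 7072657 \frac{1}{\frac{1}{1834313}} = \left(-7072657\right) 1834313 = -12973466679641$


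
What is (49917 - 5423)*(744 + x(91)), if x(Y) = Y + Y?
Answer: 41201444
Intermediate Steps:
x(Y) = 2*Y
(49917 - 5423)*(744 + x(91)) = (49917 - 5423)*(744 + 2*91) = 44494*(744 + 182) = 44494*926 = 41201444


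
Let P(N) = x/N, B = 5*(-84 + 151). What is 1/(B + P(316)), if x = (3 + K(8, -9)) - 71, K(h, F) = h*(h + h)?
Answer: 79/26480 ≈ 0.0029834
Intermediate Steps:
K(h, F) = 2*h² (K(h, F) = h*(2*h) = 2*h²)
x = 60 (x = (3 + 2*8²) - 71 = (3 + 2*64) - 71 = (3 + 128) - 71 = 131 - 71 = 60)
B = 335 (B = 5*67 = 335)
P(N) = 60/N
1/(B + P(316)) = 1/(335 + 60/316) = 1/(335 + 60*(1/316)) = 1/(335 + 15/79) = 1/(26480/79) = 79/26480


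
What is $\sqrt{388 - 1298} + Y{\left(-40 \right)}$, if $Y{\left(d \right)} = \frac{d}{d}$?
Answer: $1 + i \sqrt{910} \approx 1.0 + 30.166 i$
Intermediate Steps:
$Y{\left(d \right)} = 1$
$\sqrt{388 - 1298} + Y{\left(-40 \right)} = \sqrt{388 - 1298} + 1 = \sqrt{-910} + 1 = i \sqrt{910} + 1 = 1 + i \sqrt{910}$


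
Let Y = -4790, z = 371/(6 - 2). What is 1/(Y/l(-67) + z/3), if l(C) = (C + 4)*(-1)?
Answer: -252/11369 ≈ -0.022166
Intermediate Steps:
l(C) = -4 - C (l(C) = (4 + C)*(-1) = -4 - C)
z = 371/4 ≈ 92.750
1/(Y/l(-67) + z/3) = 1/(-4790/(-4 - 1*(-67)) + (371/4)/3) = 1/(-4790/(-4 + 67) + (371/4)*(⅓)) = 1/(-4790/63 + 371/12) = 1/(-11369/252) = -252/11369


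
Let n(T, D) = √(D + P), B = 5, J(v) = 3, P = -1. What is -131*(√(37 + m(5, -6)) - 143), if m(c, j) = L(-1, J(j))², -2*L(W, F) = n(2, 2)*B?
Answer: 18733 - 131*√173/2 ≈ 17871.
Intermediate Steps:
n(T, D) = √(-1 + D) (n(T, D) = √(D - 1) = √(-1 + D))
L(W, F) = -5/2 (L(W, F) = -√(-1 + 2)*5/2 = -√1*5/2 = -5/2)
m(c, j) = 25/4 (m(c, j) = (-5/2)² = 25/4)
-131*(√(37 + m(5, -6)) - 143) = -131*(√(37 + 25/4) - 143) = -131*(√(173/4) - 143) = -131*(√173/2 - 143) = -131*(-143 + √173/2) = 18733 - 131*√173/2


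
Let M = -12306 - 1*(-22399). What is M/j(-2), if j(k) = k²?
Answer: 10093/4 ≈ 2523.3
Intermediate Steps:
M = 10093 (M = -12306 + 22399 = 10093)
M/j(-2) = 10093/((-2)²) = 10093/4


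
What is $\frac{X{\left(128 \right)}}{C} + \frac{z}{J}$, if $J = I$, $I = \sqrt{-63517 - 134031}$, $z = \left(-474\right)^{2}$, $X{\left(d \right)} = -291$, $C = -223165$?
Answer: $\frac{291}{223165} - \frac{112338 i \sqrt{49387}}{49387} \approx 0.001304 - 505.5 i$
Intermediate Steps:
$z = 224676$
$I = 2 i \sqrt{49387}$ ($I = \sqrt{-197548} = 2 i \sqrt{49387} \approx 444.46 i$)
$J = 2 i \sqrt{49387} \approx 444.46 i$
$\frac{X{\left(128 \right)}}{C} + \frac{z}{J} = - \frac{291}{-223165} + \frac{224676}{2 i \sqrt{49387}} = \left(-291\right) \left(- \frac{1}{223165}\right) + 224676 \left(- \frac{i \sqrt{49387}}{98774}\right) = \frac{291}{223165} - \frac{112338 i \sqrt{49387}}{49387}$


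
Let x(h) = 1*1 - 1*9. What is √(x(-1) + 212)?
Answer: 2*√51 ≈ 14.283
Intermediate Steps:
x(h) = -8 (x(h) = 1 - 9 = -8)
√(x(-1) + 212) = √(-8 + 212) = √204 = 2*√51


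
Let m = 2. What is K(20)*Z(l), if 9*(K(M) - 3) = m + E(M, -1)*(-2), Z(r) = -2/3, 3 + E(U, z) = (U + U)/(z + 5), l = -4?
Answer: -10/9 ≈ -1.1111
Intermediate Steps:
E(U, z) = -3 + 2*U/(5 + z) (E(U, z) = -3 + (U + U)/(z + 5) = -3 + (2*U)/(5 + z) = -3 + 2*U/(5 + z))
Z(r) = -2/3 (Z(r) = -2*1/3 = -2/3)
K(M) = 35/9 - M/9 (K(M) = 3 + (2 + ((-15 - 3*(-1) + 2*M)/(5 - 1))*(-2))/9 = 3 + (2 + ((-15 + 3 + 2*M)/4)*(-2))/9 = 3 + (2 + ((-12 + 2*M)/4)*(-2))/9 = 3 + (2 + (-3 + M/2)*(-2))/9 = 3 + (2 + (6 - M))/9 = 3 + (8 - M)/9 = 3 + (8/9 - M/9) = 35/9 - M/9)
K(20)*Z(l) = (35/9 - 1/9*20)*(-2/3) = (35/9 - 20/9)*(-2/3) = (5/3)*(-2/3) = -10/9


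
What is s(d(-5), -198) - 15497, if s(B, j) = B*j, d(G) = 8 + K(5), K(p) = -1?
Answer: -16883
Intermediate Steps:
d(G) = 7 (d(G) = 8 - 1 = 7)
s(d(-5), -198) - 15497 = 7*(-198) - 15497 = -1386 - 15497 = -16883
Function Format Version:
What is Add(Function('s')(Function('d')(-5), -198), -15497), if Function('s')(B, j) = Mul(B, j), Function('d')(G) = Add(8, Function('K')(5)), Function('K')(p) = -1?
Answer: -16883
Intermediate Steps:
Function('d')(G) = 7 (Function('d')(G) = Add(8, -1) = 7)
Add(Function('s')(Function('d')(-5), -198), -15497) = Add(Mul(7, -198), -15497) = Add(-1386, -15497) = -16883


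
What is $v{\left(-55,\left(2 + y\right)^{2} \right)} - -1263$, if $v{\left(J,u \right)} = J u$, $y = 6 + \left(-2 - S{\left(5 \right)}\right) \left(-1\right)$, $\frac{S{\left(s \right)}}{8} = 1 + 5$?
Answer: $-183757$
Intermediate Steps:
$S{\left(s \right)} = 48$ ($S{\left(s \right)} = 8 \left(1 + 5\right) = 8 \cdot 6 = 48$)
$y = 56$ ($y = 6 + \left(-2 - 48\right) \left(-1\right) = 6 - -50 = 6 + 50 = 56$)
$v{\left(-55,\left(2 + y\right)^{2} \right)} - -1263 = - 55 \left(2 + 56\right)^{2} - -1263 = - 55 \cdot 58^{2} + 1263 = \left(-55\right) 3364 + 1263 = -185020 + 1263 = -183757$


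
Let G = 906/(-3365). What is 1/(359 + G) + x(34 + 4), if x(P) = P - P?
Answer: 3365/1207129 ≈ 0.0027876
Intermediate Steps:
G = -906/3365 (G = 906*(-1/3365) = -906/3365 ≈ -0.26924)
x(P) = 0
1/(359 + G) + x(34 + 4) = 1/(359 - 906/3365) + 0 = 1/(1207129/3365) + 0 = 3365/1207129 + 0 = 3365/1207129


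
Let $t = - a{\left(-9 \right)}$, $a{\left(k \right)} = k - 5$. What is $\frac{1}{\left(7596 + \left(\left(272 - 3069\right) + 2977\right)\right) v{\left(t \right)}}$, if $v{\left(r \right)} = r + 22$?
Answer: $\frac{1}{279936} \approx 3.5722 \cdot 10^{-6}$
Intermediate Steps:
$a{\left(k \right)} = -5 + k$
$t = 14$ ($t = - (-5 - 9) = \left(-1\right) \left(-14\right) = 14$)
$v{\left(r \right)} = 22 + r$
$\frac{1}{\left(7596 + \left(\left(272 - 3069\right) + 2977\right)\right) v{\left(t \right)}} = \frac{1}{\left(7596 + \left(\left(272 - 3069\right) + 2977\right)\right) \left(22 + 14\right)} = \frac{1}{\left(7596 + \left(-2797 + 2977\right)\right) 36} = \frac{1}{7596 + 180} \cdot \frac{1}{36} = \frac{1}{7776} \cdot \frac{1}{36} = \frac{1}{279936}$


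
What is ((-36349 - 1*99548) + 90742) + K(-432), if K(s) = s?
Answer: -45587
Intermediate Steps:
((-36349 - 1*99548) + 90742) + K(-432) = ((-36349 - 1*99548) + 90742) - 432 = ((-36349 - 99548) + 90742) - 432 = (-135897 + 90742) - 432 = -45155 - 432 = -45587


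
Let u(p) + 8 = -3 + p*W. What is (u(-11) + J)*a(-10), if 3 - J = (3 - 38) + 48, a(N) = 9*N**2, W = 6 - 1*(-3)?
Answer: -108000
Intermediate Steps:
W = 9 (W = 6 + 3 = 9)
J = -10 (J = 3 - ((3 - 38) + 48) = 3 - (-35 + 48) = 3 - 1*13 = 3 - 13 = -10)
u(p) = -11 + 9*p (u(p) = -8 + (-3 + p*9) = -8 + (-3 + 9*p) = -11 + 9*p)
(u(-11) + J)*a(-10) = ((-11 + 9*(-11)) - 10)*(9*(-10)**2) = ((-11 - 99) - 10)*(9*100) = (-110 - 10)*900 = -120*900 = -108000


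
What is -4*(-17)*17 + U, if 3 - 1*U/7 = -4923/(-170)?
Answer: 165629/170 ≈ 974.29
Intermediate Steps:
U = -30891/170 (U = 21 - (-34461)/(-170) = 21 - (-34461)*(-1)/170 = 21 - 7*4923/170 = 21 - 34461/170 = -30891/170 ≈ -181.71)
-4*(-17)*17 + U = -4*(-17)*17 - 30891/170 = 68*17 - 30891/170 = 1156 - 30891/170 = 165629/170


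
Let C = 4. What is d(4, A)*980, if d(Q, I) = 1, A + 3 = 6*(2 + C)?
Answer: 980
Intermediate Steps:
A = 33 (A = -3 + 6*(2 + 4) = -3 + 6*6 = -3 + 36 = 33)
d(4, A)*980 = 1*980 = 980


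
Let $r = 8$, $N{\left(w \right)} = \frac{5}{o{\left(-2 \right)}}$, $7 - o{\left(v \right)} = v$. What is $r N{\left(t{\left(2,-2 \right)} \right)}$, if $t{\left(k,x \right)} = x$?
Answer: $\frac{40}{9} \approx 4.4444$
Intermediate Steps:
$o{\left(v \right)} = 7 - v$
$N{\left(w \right)} = \frac{5}{9}$ ($N{\left(w \right)} = \frac{5}{7 - -2} = \frac{5}{7 + 2} = \frac{5}{9}$)
$r N{\left(t{\left(2,-2 \right)} \right)} = 8 \cdot \frac{5}{9} = \frac{40}{9}$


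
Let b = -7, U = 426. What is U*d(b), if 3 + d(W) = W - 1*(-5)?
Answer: -2130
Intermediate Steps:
d(W) = 2 + W (d(W) = -3 + (W - 1*(-5)) = -3 + (W + 5) = -3 + (5 + W) = 2 + W)
U*d(b) = 426*(2 - 7) = 426*(-5) = -2130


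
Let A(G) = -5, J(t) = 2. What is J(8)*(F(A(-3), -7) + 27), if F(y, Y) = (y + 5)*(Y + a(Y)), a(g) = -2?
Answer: 54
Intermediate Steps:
F(y, Y) = (-2 + Y)*(5 + y) (F(y, Y) = (y + 5)*(Y - 2) = (5 + y)*(-2 + Y) = (-2 + Y)*(5 + y))
J(8)*(F(A(-3), -7) + 27) = 2*((-10 - 2*(-5) + 5*(-7) - 7*(-5)) + 27) = 2*((-10 + 10 - 35 + 35) + 27) = 2*(0 + 27) = 2*27 = 54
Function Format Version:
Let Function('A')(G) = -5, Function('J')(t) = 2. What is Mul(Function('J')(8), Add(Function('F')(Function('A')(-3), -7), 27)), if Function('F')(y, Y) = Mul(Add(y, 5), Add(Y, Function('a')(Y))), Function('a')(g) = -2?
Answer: 54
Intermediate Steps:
Function('F')(y, Y) = Mul(Add(-2, Y), Add(5, y)) (Function('F')(y, Y) = Mul(Add(y, 5), Add(Y, -2)) = Mul(Add(5, y), Add(-2, Y)) = Mul(Add(-2, Y), Add(5, y)))
Mul(Function('J')(8), Add(Function('F')(Function('A')(-3), -7), 27)) = Mul(2, Add(Add(-10, Mul(-2, -5), Mul(5, -7), Mul(-7, -5)), 27)) = Mul(2, Add(Add(-10, 10, -35, 35), 27)) = Mul(2, Add(0, 27)) = Mul(2, 27) = 54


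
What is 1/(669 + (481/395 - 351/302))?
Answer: 119290/79811627 ≈ 0.0014946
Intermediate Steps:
1/(669 + (481/395 - 351/302)) = 1/(669 + 6617/119290) = 1/(79811627/119290) = 119290/79811627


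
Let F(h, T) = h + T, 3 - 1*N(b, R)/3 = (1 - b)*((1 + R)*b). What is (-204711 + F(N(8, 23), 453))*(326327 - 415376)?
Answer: 17829123633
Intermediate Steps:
N(b, R) = 9 - 3*b*(1 + R)*(1 - b) (N(b, R) = 9 - 3*(1 - b)*(1 + R)*b = 9 - 3*(1 - b)*b*(1 + R) = 9 - 3*b*(1 + R)*(1 - b))
F(h, T) = T + h
(-204711 + F(N(8, 23), 453))*(326327 - 415376) = (-204711 + (453 + (9 - 3*8 + 3*8² - 3*23*8 + 3*23*8²)))*(326327 - 415376) = (-204711 + (453 + (9 - 24 + 3*64 - 552 + 3*23*64)))*(-89049) = (-204711 + (453 + (9 - 24 + 192 - 552 + 4416)))*(-89049) = (-204711 + (453 + 4041))*(-89049) = (-204711 + 4494)*(-89049) = -200217*(-89049) = 17829123633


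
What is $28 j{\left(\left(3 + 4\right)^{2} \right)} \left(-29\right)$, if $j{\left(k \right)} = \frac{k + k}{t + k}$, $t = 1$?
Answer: $- \frac{39788}{25} \approx -1591.5$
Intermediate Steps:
$j{\left(k \right)} = \frac{2 k}{1 + k}$ ($j{\left(k \right)} = \frac{k + k}{1 + k} = \frac{2 k}{1 + k}$)
$28 j{\left(\left(3 + 4\right)^{2} \right)} \left(-29\right) = 28 \frac{2 \left(3 + 4\right)^{2}}{1 + \left(3 + 4\right)^{2}} \left(-29\right) = 28 \frac{2 \cdot 7^{2}}{1 + 7^{2}} \left(-29\right) = 28 \cdot 2 \cdot 49 \frac{1}{1 + 49} \left(-29\right) = 28 \cdot 2 \cdot 49 \cdot \frac{1}{50} \left(-29\right) = 28 \cdot \frac{49}{25} \left(-29\right) = \frac{1372}{25} \left(-29\right) = - \frac{39788}{25}$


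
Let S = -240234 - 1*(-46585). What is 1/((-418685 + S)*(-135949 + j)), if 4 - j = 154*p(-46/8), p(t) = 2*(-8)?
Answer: 1/81734954654 ≈ 1.2235e-11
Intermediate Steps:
p(t) = -16
S = -193649 (S = -240234 + 46585 = -193649)
j = 2468 (j = 4 - 154*(-16) = 4 - 1*(-2464) = 4 + 2464 = 2468)
1/((-418685 + S)*(-135949 + j)) = 1/((-418685 - 193649)*(-135949 + 2468)) = 1/(-612334*(-133481)) = 1/81734954654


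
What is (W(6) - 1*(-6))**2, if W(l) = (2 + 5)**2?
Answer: 3025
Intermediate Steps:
W(l) = 49 (W(l) = 7**2 = 49)
(W(6) - 1*(-6))**2 = (49 - 1*(-6))**2 = (49 + 6)**2 = 55**2 = 3025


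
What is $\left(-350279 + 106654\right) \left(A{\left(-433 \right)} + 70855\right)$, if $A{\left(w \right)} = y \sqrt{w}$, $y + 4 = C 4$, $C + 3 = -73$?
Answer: $-17262049375 + 75036500 i \sqrt{433} \approx -1.7262 \cdot 10^{10} + 1.5614 \cdot 10^{9} i$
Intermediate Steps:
$C = -76$ ($C = -3 - 73 = -76$)
$y = -308$ ($y = -4 - 304 = -308$)
$A{\left(w \right)} = - 308 \sqrt{w}$
$\left(-350279 + 106654\right) \left(A{\left(-433 \right)} + 70855\right) = \left(-350279 + 106654\right) \left(- 308 \sqrt{-433} + 70855\right) = - 243625 \left(- 308 i \sqrt{433} + 70855\right) = - 243625 \left(70855 - 308 i \sqrt{433}\right) = -17262049375 + 75036500 i \sqrt{433}$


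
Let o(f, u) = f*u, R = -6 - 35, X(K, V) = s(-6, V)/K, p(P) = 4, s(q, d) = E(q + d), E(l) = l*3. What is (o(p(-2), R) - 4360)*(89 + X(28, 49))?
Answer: -2964351/7 ≈ -4.2348e+5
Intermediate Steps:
E(l) = 3*l
s(q, d) = 3*d + 3*q (s(q, d) = 3*(q + d) = 3*(d + q) = 3*d + 3*q)
X(K, V) = (-18 + 3*V)/K (X(K, V) = (3*V + 3*(-6))/K = (3*V - 18)/K = (-18 + 3*V)/K)
R = -41
(o(p(-2), R) - 4360)*(89 + X(28, 49)) = (4*(-41) - 4360)*(89 + 3*(-6 + 49)/28) = (-164 - 4360)*(89 + 3*(1/28)*43) = -4524*(89 + 129/28) = -4524*2621/28 = -2964351/7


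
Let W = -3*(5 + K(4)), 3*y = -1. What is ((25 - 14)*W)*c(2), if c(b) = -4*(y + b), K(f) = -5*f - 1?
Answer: -3520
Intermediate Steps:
K(f) = -1 - 5*f
y = -⅓ (y = (⅓)*(-1) = -⅓ ≈ -0.33333)
W = 48 (W = -3*(5 + (-1 - 5*4)) = -3*(5 + (-1 - 20)) = -3*(5 - 21) = -3*(-16) = 48)
c(b) = 4/3 - 4*b (c(b) = -4*(-⅓ + b) = 4/3 - 4*b)
((25 - 14)*W)*c(2) = ((25 - 14)*48)*(4/3 - 4*2) = (11*48)*(4/3 - 8) = 528*(-20/3) = -3520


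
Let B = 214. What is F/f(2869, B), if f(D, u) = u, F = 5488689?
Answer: 5488689/214 ≈ 25648.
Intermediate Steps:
F/f(2869, B) = 5488689/214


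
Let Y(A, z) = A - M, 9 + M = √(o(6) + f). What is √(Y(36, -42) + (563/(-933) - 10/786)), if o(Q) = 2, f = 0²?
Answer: √(663026408121 - 14938461729*√2)/122223 ≈ 6.5551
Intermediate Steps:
f = 0
M = -9 + √2 (M = -9 + √(2 + 0) = -9 + √2 ≈ -7.5858)
Y(A, z) = 9 + A - √2 (Y(A, z) = A - (-9 + √2) = A + (9 - √2) = 9 + A - √2)
√(Y(36, -42) + (563/(-933) - 10/786)) = √((9 + 36 - √2) + (563/(-933) - 10/786)) = √((45 - √2) + (563*(-1/933) - 10*1/786)) = √((45 - √2) + (-563/933 - 5/393)) = √((45 - √2) - 75308/122223) = √(5424727/122223 - √2)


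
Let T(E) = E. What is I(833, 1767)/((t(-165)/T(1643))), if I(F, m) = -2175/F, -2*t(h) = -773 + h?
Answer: -3573525/390677 ≈ -9.1470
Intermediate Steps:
t(h) = 773/2 - h/2 (t(h) = -(-773 + h)/2 = 773/2 - h/2)
I(833, 1767)/((t(-165)/T(1643))) = (-2175/833)/(((773/2 - ½*(-165))/1643)) = (-2175*1/833)/(((773/2 + 165/2)*(1/1643))) = -2175/(833*(469*(1/1643))) = -2175/(833*469/1643) = -2175/833*1643/469 = -3573525/390677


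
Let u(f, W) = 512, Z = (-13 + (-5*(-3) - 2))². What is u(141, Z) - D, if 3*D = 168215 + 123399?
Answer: -290078/3 ≈ -96693.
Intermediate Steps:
Z = 0 (Z = (-13 + (15 - 2))² = (-13 + 13)² = 0² = 0)
D = 291614/3 (D = (168215 + 123399)/3 = (⅓)*291614 = 291614/3 ≈ 97205.)
u(141, Z) - D = 512 - 1*291614/3 = 512 - 291614/3 = -290078/3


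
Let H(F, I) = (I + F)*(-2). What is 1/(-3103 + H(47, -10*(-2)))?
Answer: -1/3237 ≈ -0.00030893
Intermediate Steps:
H(F, I) = -2*F - 2*I (H(F, I) = (F + I)*(-2) = -2*F - 2*I)
1/(-3103 + H(47, -10*(-2))) = 1/(-3103 + (-2*47 - (-20)*(-2))) = 1/(-3103 + (-94 - 2*20)) = 1/(-3103 + (-94 - 40)) = 1/(-3103 - 134) = 1/(-3237) = -1/3237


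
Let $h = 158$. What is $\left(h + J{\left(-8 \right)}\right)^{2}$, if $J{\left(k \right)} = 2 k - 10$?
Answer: $17424$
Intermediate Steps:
$J{\left(k \right)} = -10 + 2 k$
$\left(h + J{\left(-8 \right)}\right)^{2} = \left(158 + \left(-10 + 2 \left(-8\right)\right)\right)^{2} = \left(158 - 26\right)^{2} = 132^{2} = 17424$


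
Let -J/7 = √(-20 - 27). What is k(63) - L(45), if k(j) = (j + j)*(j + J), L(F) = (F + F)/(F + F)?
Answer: 7937 - 882*I*√47 ≈ 7937.0 - 6046.7*I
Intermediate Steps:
L(F) = 1 (L(F) = (2*F)/((2*F)) = (2*F)*(1/(2*F)) = 1)
J = -7*I*√47 (J = -7*√(-20 - 27) = -7*I*√47 ≈ -47.99*I)
k(j) = 2*j*(j - 7*I*√47) (k(j) = (j + j)*(j - 7*I*√47) = (2*j)*(j - 7*I*√47) = 2*j*(j - 7*I*√47))
k(63) - L(45) = 2*63*(63 - 7*I*√47) - 1*1 = (7938 - 882*I*√47) - 1 = 7937 - 882*I*√47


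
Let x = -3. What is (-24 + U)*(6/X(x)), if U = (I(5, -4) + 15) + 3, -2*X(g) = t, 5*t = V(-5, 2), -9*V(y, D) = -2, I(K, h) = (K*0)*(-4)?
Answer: 1620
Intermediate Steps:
I(K, h) = 0 (I(K, h) = 0*(-4) = 0)
V(y, D) = 2/9 (V(y, D) = -⅑*(-2) = 2/9)
t = 2/45 (t = (⅕)*(2/9) = 2/45 ≈ 0.044444)
X(g) = -1/45 (X(g) = -½*2/45 = -1/45)
U = 18 (U = (0 + 15) + 3 = 15 + 3 = 18)
(-24 + U)*(6/X(x)) = (-24 + 18)*(6/(-1/45)) = -36*(-45) = -6*(-270) = 1620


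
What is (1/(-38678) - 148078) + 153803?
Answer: 221431549/38678 ≈ 5725.0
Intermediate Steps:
(1/(-38678) - 148078) + 153803 = (-1/38678 - 148078) + 153803 = -5727360885/38678 + 153803 = 221431549/38678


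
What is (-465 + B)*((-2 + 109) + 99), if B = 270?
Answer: -40170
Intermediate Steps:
(-465 + B)*((-2 + 109) + 99) = (-465 + 270)*((-2 + 109) + 99) = -195*(107 + 99) = -195*206 = -40170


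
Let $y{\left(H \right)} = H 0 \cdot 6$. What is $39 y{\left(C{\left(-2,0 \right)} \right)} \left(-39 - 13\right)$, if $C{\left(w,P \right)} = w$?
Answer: $0$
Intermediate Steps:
$y{\left(H \right)} = 0$ ($y{\left(H \right)} = 0 \cdot 6 = 0$)
$39 y{\left(C{\left(-2,0 \right)} \right)} \left(-39 - 13\right) = 39 \cdot 0 \left(-39 - 13\right) = 0 \left(-39 - 13\right) = 0 \left(-52\right) = 0$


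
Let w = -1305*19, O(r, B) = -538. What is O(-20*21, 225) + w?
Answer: -25333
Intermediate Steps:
w = -24795
O(-20*21, 225) + w = -538 - 24795 = -25333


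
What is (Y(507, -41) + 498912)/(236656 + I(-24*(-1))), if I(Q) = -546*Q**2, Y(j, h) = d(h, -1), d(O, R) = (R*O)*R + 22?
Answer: -498893/77840 ≈ -6.4092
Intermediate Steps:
d(O, R) = 22 + O*R**2 (d(O, R) = (O*R)*R + 22 = O*R**2 + 22 = 22 + O*R**2)
Y(j, h) = 22 + h (Y(j, h) = 22 + h*(-1)**2 = 22 + h*1 = 22 + h)
(Y(507, -41) + 498912)/(236656 + I(-24*(-1))) = ((22 - 41) + 498912)/(236656 - 546*(-24*(-1))**2) = (-19 + 498912)/(236656 - 546*24**2) = 498893/(236656 - 546*576) = 498893/(236656 - 314496) = 498893/(-77840) = 498893*(-1/77840) = -498893/77840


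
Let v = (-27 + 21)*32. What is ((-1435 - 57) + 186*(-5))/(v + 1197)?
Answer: -2422/1005 ≈ -2.4100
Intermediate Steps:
v = -192 (v = -6*32 = -192)
((-1435 - 57) + 186*(-5))/(v + 1197) = ((-1435 - 57) + 186*(-5))/(-192 + 1197) = ((-1435 - 1*57) - 930)/1005 = ((-1435 - 57) - 930)*(1/1005) = (-1492 - 930)*(1/1005) = -2422*1/1005 = -2422/1005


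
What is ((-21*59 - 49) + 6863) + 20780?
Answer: 26355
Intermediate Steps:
((-21*59 - 49) + 6863) + 20780 = ((-1239 - 49) + 6863) + 20780 = (-1288 + 6863) + 20780 = 5575 + 20780 = 26355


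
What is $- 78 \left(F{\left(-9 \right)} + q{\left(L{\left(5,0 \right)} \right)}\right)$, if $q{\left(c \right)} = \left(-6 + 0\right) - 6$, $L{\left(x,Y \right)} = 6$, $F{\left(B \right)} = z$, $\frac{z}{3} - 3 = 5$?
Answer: $-936$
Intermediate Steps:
$z = 24$ ($z = 9 + 3 \cdot 5 = 9 + 15 = 24$)
$F{\left(B \right)} = 24$
$q{\left(c \right)} = -12$ ($q{\left(c \right)} = -6 - 6 = -12$)
$- 78 \left(F{\left(-9 \right)} + q{\left(L{\left(5,0 \right)} \right)}\right) = - 78 \left(24 - 12\right) = \left(-78\right) 12 = -936$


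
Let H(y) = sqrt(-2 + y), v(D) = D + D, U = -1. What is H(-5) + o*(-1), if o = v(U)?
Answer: 2 + I*sqrt(7) ≈ 2.0 + 2.6458*I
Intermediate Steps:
v(D) = 2*D
o = -2 (o = 2*(-1) = -2)
H(-5) + o*(-1) = sqrt(-2 - 5) - 2*(-1) = sqrt(-7) + 2 = I*sqrt(7) + 2 = 2 + I*sqrt(7)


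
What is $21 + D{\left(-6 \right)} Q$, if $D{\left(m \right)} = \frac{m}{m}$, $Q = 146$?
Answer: $167$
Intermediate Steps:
$D{\left(m \right)} = 1$
$21 + D{\left(-6 \right)} Q = 21 + 1 \cdot 146 = 21 + 146 = 167$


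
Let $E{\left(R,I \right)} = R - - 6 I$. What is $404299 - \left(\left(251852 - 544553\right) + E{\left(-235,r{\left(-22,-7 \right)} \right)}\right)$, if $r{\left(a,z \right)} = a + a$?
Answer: $697499$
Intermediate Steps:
$r{\left(a,z \right)} = 2 a$
$E{\left(R,I \right)} = R + 6 I$
$404299 - \left(\left(251852 - 544553\right) + E{\left(-235,r{\left(-22,-7 \right)} \right)}\right) = 404299 - \left(\left(251852 - 544553\right) + \left(-235 + 6 \cdot 2 \left(-22\right)\right)\right) = 404299 - \left(\left(251852 + \left(-762992 + 218439\right)\right) + \left(-235 + 6 \left(-44\right)\right)\right) = 404299 - \left(\left(251852 - 544553\right) - 499\right) = 404299 - \left(-292701 - 499\right) = 404299 - -293200 = 404299 + 293200 = 697499$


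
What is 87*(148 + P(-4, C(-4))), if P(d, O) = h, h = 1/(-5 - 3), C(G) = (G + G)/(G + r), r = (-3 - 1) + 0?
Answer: 102921/8 ≈ 12865.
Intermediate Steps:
r = -4 (r = -4 + 0 = -4)
C(G) = 2*G/(-4 + G) (C(G) = (G + G)/(G - 4) = (2*G)/(-4 + G) = 2*G/(-4 + G))
h = -⅛ (h = 1/(-8) = -⅛ ≈ -0.12500)
P(d, O) = -⅛
87*(148 + P(-4, C(-4))) = 87*(148 - ⅛) = 87*(1183/8) = 102921/8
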